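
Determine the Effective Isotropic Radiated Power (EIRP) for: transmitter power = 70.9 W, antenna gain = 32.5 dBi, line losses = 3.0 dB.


Pt = 70.9 W = 18.5065 dBW
EIRP = Pt_dBW + Gt - losses = 18.5065 + 32.5 - 3.0 = 48.0065 dBW

48.0065 dBW


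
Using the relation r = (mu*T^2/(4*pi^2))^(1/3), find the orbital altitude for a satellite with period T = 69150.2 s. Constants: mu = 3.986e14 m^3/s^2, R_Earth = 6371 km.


T = 69150.2 s
r = (mu*T^2/(4*pi^2))^(1/3) = (3.986e14 * 69150.2^2 / (4*pi^2))^(1/3)
r = 3.6412862e+07 m = 36412.8618 km
alt = r - R_E = 36412.8618 - 6371 = 30041.8618 km

30041.8618 km


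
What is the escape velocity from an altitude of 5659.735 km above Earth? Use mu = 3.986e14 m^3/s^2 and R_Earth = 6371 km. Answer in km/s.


r = 6371.0 + 5659.735 = 12030.7350 km = 1.2030735e+07 m
v_esc = sqrt(2*mu/r) = sqrt(2*3.986e14 / 1.2030735e+07)
v_esc = 8140.2467 m/s = 8.1402 km/s

8.1402 km/s


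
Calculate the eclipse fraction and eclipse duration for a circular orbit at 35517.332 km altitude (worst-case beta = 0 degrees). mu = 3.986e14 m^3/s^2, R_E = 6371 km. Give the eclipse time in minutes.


r = 41888.3320 km
T = 1421.9999 min
Eclipse fraction = arcsin(R_E/r)/pi = arcsin(6371.0000/41888.3320)/pi
= arcsin(0.1520949)/pi = 0.04860192
Eclipse duration = 0.04860192 * 1421.9999 = 69.1119 min

69.1119 minutes


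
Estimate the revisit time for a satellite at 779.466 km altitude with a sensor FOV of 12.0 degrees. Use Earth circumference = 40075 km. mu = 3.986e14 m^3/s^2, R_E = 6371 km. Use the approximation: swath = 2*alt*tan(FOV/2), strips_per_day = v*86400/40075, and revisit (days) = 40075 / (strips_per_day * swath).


swath = 2*779.466*tan(0.1047198) = 163.8504 km
v = sqrt(mu/r) = 7466.2319 m/s = 7.4662 km/s
strips/day = v*86400/40075 = 7.4662*86400/40075 = 16.0969
coverage/day = strips * swath = 16.0969 * 163.8504 = 2637.4794 km
revisit = 40075 / 2637.4794 = 15.1944 days

15.1944 days


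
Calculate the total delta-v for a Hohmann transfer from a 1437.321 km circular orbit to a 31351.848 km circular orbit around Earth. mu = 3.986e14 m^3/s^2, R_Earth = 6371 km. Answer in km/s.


r1 = 7808.3210 km = 7.808321e+06 m
r2 = 37722.8480 km = 3.7722848e+07 m
dv1 = sqrt(mu/r1)*(sqrt(2*r2/(r1+r2)) - 1) = 2052.3412 m/s
dv2 = sqrt(mu/r2)*(1 - sqrt(2*r1/(r1+r2))) = 1346.8894 m/s
total dv = |dv1| + |dv2| = 2052.3412 + 1346.8894 = 3399.2306 m/s = 3.3992 km/s

3.3992 km/s


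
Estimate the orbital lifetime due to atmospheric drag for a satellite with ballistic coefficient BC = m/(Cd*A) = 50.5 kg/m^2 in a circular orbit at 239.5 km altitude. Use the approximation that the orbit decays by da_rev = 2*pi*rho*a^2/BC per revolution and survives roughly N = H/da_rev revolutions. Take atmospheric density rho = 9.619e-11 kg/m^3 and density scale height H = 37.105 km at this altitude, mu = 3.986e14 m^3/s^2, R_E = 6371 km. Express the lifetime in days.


a = R_E + alt = 6610.5000 km = 6.6105e+06 m
da_rev = 2*pi*rho*a^2/BC = 2*pi*9.619e-11*(6.6105e+06)^2/50.5 = 522.982352 m per revolution
N = H/da_rev = 37105.0000 m / 522.982352 m = 70.9489 revolutions
P = 2*pi*sqrt(a^3/mu) = 5348.8779 s
lifetime = N*P = 70.9489 * 5348.8779 = 379496.7731 s = 4.3923 days

4.3923 days


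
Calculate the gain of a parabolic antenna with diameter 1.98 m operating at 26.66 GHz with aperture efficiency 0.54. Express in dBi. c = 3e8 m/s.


lambda = c/f = 3e8 / 2.666e+10 = 0.01125281 m
G = eta*(pi*D/lambda)^2 = 0.54*(pi*1.98/0.01125281)^2
G = 165006.7333 (linear)
G = 10*log10(165006.7333) = 52.1750 dBi

52.1750 dBi


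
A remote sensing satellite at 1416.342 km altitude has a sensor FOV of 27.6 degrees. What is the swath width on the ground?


FOV = 27.6 deg = 0.4817109 rad
swath = 2 * alt * tan(FOV/2) = 2 * 1416.342 * tan(0.2408554)
swath = 2 * 1416.342 * 0.2456236
swath = 695.7739 km

695.7739 km


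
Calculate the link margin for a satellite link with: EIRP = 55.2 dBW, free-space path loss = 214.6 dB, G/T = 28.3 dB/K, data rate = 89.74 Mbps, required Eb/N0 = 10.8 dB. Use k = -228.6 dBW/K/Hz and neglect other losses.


C/N0 = EIRP - FSPL + G/T - k = 55.2 - 214.6 + 28.3 - (-228.6)
C/N0 = 97.5000 dB-Hz
R_b = 89.74 Mbps = 8.974e+07 bps -> 10*log10(R_b) = 79.5299 dB-Hz
Eb/N0 = C/N0 - 10*log10(R_b) = 97.5000 - 79.5299 = 17.9701 dB
Margin = Eb/N0 - Eb/N0_req = 17.9701 - 10.8 = 7.1701 dB (link closes)

7.1701 dB


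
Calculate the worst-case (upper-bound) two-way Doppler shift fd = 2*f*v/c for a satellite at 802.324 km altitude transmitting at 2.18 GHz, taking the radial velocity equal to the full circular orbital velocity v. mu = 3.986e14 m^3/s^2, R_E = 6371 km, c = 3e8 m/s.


r = 7.173324e+06 m
v = sqrt(mu/r) = 7454.3267 m/s (worst-case radial velocity)
f = 2.18 GHz = 2.18e+09 Hz
fd = 2*f*v/c = 2*2.18e+09*7454.3267/3.0e+08
fd = 108336.2149 Hz

108336.2149 Hz


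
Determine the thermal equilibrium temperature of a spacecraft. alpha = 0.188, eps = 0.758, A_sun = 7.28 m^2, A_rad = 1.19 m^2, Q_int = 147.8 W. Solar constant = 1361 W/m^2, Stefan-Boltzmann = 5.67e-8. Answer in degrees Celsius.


Numerator = alpha*S*A_sun + Q_int = 0.188*1361*7.28 + 147.8 = 2010.5190 W
Denominator = eps*sigma*A_rad = 0.758*5.67e-8*1.19 = 5.1144534e-08 W/K^4
T^4 = 3.9310536e+10 K^4
T = 445.2739 K = 172.1239 C

172.1239 degrees Celsius


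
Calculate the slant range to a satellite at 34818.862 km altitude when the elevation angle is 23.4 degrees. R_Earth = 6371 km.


h = 34818.862 km, el = 23.4 deg
d = -R_E*sin(el) + sqrt((R_E*sin(el))^2 + 2*R_E*h + h^2)
d = -6371.0000*sin(0.408407) + sqrt((6371.0000*0.3971479)^2 + 2*6371.0000*34818.862 + 34818.862^2)
d = 38242.5209 km

38242.5209 km


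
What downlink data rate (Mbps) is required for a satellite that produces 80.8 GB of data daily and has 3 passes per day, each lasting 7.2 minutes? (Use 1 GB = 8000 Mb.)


total contact time = 3 * 7.2 * 60 = 1296.0000 s
data = 80.8 GB = 646400.0000 Mb
rate = 646400.0000 / 1296.0000 = 498.7654 Mbps

498.7654 Mbps


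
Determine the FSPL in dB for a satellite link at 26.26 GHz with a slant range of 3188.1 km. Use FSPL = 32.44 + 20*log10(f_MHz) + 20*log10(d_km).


f = 26.26 GHz = 26260.0000 MHz
d = 3188.1 km
FSPL = 32.44 + 20*log10(26260.0000) + 20*log10(3188.1)
FSPL = 32.44 + 88.3859 + 70.0706
FSPL = 190.8965 dB

190.8965 dB


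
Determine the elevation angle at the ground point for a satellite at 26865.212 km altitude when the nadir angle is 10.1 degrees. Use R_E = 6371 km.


r = R_E + alt = 33236.2120 km
Law of sines in the satellite / Earth-center / ground-point triangle:
  sin(nadir)/R_E = sin(90 + el)/r  =>  cos(el) = (r/R_E)*sin(nadir)
cos(el) = (33236.2120 / 6371.0000) * sin(10.1 deg) = 0.9148526
el = arccos(0.9148526) = 23.8152 deg
(Earth-central angle = 90 - nadir - el = 56.0848 deg)

23.8152 degrees


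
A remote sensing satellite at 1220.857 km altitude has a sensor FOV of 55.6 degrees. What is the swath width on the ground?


FOV = 55.6 deg = 0.9704031 rad
swath = 2 * alt * tan(FOV/2) = 2 * 1220.857 * tan(0.4852015)
swath = 2 * 1220.857 * 0.5272402
swath = 1287.3698 km

1287.3698 km


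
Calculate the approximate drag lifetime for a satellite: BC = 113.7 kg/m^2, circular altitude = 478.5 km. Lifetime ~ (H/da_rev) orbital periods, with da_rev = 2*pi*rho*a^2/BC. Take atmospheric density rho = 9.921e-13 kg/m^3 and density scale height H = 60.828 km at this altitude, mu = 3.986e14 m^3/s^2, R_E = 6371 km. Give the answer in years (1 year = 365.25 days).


a = R_E + alt = 6849.5000 km = 6.8495e+06 m
da_rev = 2*pi*rho*a^2/BC = 2*pi*9.921e-13*(6.8495e+06)^2/113.7 = 2.572128 m per revolution
N = H/da_rev = 60828.0000 m / 2.572128 m = 23648.9000 revolutions
P = 2*pi*sqrt(a^3/mu) = 5641.5641 s
lifetime = N*P = 23648.9000 * 5641.5641 = 1.3341678e+08 s = 1544.1757 days
years = 1544.1757 / 365.25 = 4.2277 years

4.2277 years


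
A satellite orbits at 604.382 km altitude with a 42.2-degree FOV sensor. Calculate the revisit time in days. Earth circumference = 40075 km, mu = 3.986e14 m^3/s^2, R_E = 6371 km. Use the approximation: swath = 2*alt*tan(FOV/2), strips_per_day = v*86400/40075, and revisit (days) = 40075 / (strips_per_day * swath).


swath = 2*604.382*tan(0.3682645) = 466.4232 km
v = sqrt(mu/r) = 7559.3534 m/s = 7.5594 km/s
strips/day = v*86400/40075 = 7.5594*86400/40075 = 16.2976
coverage/day = strips * swath = 16.2976 * 466.4232 = 7601.6000 km
revisit = 40075 / 7601.6000 = 5.2719 days

5.2719 days


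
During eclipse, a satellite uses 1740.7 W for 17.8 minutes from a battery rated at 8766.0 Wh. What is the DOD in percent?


E_used = P * t / 60 = 1740.7 * 17.8 / 60 = 516.4077 Wh
DOD = E_used / E_total * 100 = 516.4077 / 8766.0 * 100
DOD = 5.8910 %

5.8910 %


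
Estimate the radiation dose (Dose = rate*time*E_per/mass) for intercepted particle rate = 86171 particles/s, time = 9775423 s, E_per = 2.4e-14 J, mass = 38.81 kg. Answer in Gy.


Total energy deposited = rate * time * E_per
  = 86171 * 9775423 * 2.4e-14 = 0.02021659 J
Dose = E_total / mass = 0.02021659 / 38.81
Dose = 5.2091191e-04 Gy

5.2091e-04 Gy


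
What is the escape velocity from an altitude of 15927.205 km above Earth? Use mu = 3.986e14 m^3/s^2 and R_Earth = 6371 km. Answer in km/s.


r = 6371.0 + 15927.205 = 22298.2050 km = 2.2298205e+07 m
v_esc = sqrt(2*mu/r) = sqrt(2*3.986e14 / 2.2298205e+07)
v_esc = 5979.2773 m/s = 5.9793 km/s

5.9793 km/s


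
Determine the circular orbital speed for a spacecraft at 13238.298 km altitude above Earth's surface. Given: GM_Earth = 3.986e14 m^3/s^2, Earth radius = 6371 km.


r = R_E + alt = 6371.0 + 13238.298 = 19609.2980 km = 1.9609298e+07 m
v = sqrt(mu/r) = sqrt(3.986e14 / 1.9609298e+07) = 4508.5576 m/s = 4.5086 km/s

4.5086 km/s


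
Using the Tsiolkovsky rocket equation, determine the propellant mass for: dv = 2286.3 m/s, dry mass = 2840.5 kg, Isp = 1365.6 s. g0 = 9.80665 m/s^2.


ve = Isp * g0 = 1365.6 * 9.80665 = 13391.961240 m/s
mass ratio = exp(dv/ve) = exp(2286.3/13391.961240) = 1.18616074
m_prop = m_dry * (mr - 1) = 2840.5 * (1.18616074 - 1)
m_prop = 528.7896 kg

528.7896 kg


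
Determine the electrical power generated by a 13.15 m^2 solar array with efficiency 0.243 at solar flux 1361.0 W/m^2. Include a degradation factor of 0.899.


P = area * eta * S * degradation
P = 13.15 * 0.243 * 1361.0 * 0.899
P = 3909.7577 W

3909.7577 W


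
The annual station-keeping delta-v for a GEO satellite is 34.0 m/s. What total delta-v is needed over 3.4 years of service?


dV = rate * years = 34.0 * 3.4
dV = 115.6000 m/s

115.6000 m/s


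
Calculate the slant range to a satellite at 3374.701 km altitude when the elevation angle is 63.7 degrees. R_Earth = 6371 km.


h = 3374.701 km, el = 63.7 deg
d = -R_E*sin(el) + sqrt((R_E*sin(el))^2 + 2*R_E*h + h^2)
d = -6371.0000*sin(1.1118) + sqrt((6371.0000*0.8964864)^2 + 2*6371.0000*3374.701 + 3374.701^2)
d = 3616.4242 km

3616.4242 km


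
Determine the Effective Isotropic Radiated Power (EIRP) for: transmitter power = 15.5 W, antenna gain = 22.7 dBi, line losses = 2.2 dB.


Pt = 15.5 W = 11.9033 dBW
EIRP = Pt_dBW + Gt - losses = 11.9033 + 22.7 - 2.2 = 32.4033 dBW

32.4033 dBW


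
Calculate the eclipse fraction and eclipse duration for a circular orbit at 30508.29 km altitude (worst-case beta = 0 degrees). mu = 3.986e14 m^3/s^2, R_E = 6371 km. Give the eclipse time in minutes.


r = 36879.2900 km
T = 1174.7185 min
Eclipse fraction = arcsin(R_E/r)/pi = arcsin(6371.0000/36879.2900)/pi
= arcsin(0.1727528)/pi = 0.05526617
Eclipse duration = 0.05526617 * 1174.7185 = 64.9222 min

64.9222 minutes


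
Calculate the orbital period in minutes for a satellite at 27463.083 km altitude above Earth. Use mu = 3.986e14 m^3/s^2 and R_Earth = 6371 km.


r = 33834.0830 km = 3.3834083e+07 m
T = 2*pi*sqrt(r^3/mu) = 2*pi*sqrt(3.8731403e+22 / 3.986e14)
T = 61935.9548 s = 1032.2659 min

1032.2659 minutes


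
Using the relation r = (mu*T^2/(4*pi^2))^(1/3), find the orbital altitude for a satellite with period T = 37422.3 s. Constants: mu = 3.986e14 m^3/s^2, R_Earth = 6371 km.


T = 37422.3 s
r = (mu*T^2/(4*pi^2))^(1/3) = (3.986e14 * 37422.3^2 / (4*pi^2))^(1/3)
r = 2.4181292e+07 m = 24181.2921 km
alt = r - R_E = 24181.2921 - 6371 = 17810.2921 km

17810.2921 km


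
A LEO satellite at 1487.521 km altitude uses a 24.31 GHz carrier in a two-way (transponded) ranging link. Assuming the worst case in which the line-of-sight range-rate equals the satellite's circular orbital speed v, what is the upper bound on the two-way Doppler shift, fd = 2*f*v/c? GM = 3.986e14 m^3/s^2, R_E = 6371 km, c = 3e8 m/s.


r = 7.858521e+06 m
v = sqrt(mu/r) = 7121.9388 m/s (worst-case radial velocity)
f = 24.31 GHz = 2.431e+10 Hz
fd = 2*f*v/c = 2*2.431e+10*7121.9388/3.0e+08
fd = 1.1542289e+06 Hz

1.1542e+06 Hz


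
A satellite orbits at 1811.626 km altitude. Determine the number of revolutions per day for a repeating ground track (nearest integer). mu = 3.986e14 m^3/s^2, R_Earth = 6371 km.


r = 8.182626e+06 m
T = 2*pi*sqrt(r^3/mu) = 7366.3148 s = 122.7719 min
revs/day = 1440 / 122.7719 = 11.7291
Rounded: 12 revolutions per day

12 revolutions per day


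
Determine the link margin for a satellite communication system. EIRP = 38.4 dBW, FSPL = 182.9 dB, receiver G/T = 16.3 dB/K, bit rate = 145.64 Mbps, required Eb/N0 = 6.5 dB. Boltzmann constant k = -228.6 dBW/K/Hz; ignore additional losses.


C/N0 = EIRP - FSPL + G/T - k = 38.4 - 182.9 + 16.3 - (-228.6)
C/N0 = 100.4000 dB-Hz
R_b = 145.64 Mbps = 1.4564e+08 bps -> 10*log10(R_b) = 81.6328 dB-Hz
Eb/N0 = C/N0 - 10*log10(R_b) = 100.4000 - 81.6328 = 18.7672 dB
Margin = Eb/N0 - Eb/N0_req = 18.7672 - 6.5 = 12.2672 dB (link closes)

12.2672 dB


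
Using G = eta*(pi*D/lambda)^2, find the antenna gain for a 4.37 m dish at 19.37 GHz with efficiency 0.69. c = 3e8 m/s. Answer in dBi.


lambda = c/f = 3e8 / 1.937e+10 = 0.01548787 m
G = eta*(pi*D/lambda)^2 = 0.69*(pi*4.37/0.01548787)^2
G = 542161.2102 (linear)
G = 10*log10(542161.2102) = 57.3413 dBi

57.3413 dBi


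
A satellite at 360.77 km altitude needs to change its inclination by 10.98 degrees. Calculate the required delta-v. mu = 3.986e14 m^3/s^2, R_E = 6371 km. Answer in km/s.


r = 6731.7700 km = 6.73177e+06 m
V = sqrt(mu/r) = 7694.9183 m/s
di = 10.98 deg = 0.1916372 rad
dV = 2*V*sin(di/2) = 2*7694.9183*sin(0.09581858)
dV = 1472.3768 m/s = 1.4724 km/s

1.4724 km/s


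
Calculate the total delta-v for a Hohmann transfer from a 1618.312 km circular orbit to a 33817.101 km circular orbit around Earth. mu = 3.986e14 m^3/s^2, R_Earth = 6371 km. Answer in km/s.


r1 = 7989.3120 km = 7.989312e+06 m
r2 = 40188.1010 km = 4.0188101e+07 m
dv1 = sqrt(mu/r1)*(sqrt(2*r2/(r1+r2)) - 1) = 2059.9816 m/s
dv2 = sqrt(mu/r2)*(1 - sqrt(2*r1/(r1+r2))) = 1335.6325 m/s
total dv = |dv1| + |dv2| = 2059.9816 + 1335.6325 = 3395.6141 m/s = 3.3956 km/s

3.3956 km/s


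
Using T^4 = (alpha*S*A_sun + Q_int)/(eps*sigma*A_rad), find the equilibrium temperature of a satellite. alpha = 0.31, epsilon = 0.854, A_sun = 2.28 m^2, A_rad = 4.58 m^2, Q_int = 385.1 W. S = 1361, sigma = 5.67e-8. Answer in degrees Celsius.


Numerator = alpha*S*A_sun + Q_int = 0.31*1361*2.28 + 385.1 = 1347.0548 W
Denominator = eps*sigma*A_rad = 0.854*5.67e-8*4.58 = 2.2177184e-07 W/K^4
T^4 = 6.0740569e+09 K^4
T = 279.1706 K = 6.0206 C

6.0206 degrees Celsius


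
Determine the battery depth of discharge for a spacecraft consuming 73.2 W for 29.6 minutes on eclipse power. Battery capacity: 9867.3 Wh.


E_used = P * t / 60 = 73.2 * 29.6 / 60 = 36.1120 Wh
DOD = E_used / E_total * 100 = 36.1120 / 9867.3 * 100
DOD = 0.3659765 %

0.3660 %


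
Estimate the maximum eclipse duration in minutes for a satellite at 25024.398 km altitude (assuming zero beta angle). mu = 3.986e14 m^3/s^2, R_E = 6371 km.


r = 31395.3980 km
T = 922.6967 min
Eclipse fraction = arcsin(R_E/r)/pi = arcsin(6371.0000/31395.3980)/pi
= arcsin(0.2029278)/pi = 0.06504568
Eclipse duration = 0.06504568 * 922.6967 = 60.0174 min

60.0174 minutes


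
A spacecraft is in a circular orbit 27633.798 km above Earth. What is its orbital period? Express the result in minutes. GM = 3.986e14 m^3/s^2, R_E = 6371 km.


r = 34004.7980 km = 3.4004798e+07 m
T = 2*pi*sqrt(r^3/mu) = 2*pi*sqrt(3.9320642e+22 / 3.986e14)
T = 62405.3064 s = 1040.0884 min

1040.0884 minutes


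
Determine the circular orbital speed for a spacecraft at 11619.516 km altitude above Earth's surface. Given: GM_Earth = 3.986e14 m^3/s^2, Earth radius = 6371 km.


r = R_E + alt = 6371.0 + 11619.516 = 17990.5160 km = 1.7990516e+07 m
v = sqrt(mu/r) = sqrt(3.986e14 / 1.7990516e+07) = 4707.0286 m/s = 4.7070 km/s

4.7070 km/s


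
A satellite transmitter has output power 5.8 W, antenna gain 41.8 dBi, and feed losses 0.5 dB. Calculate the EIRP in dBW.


Pt = 5.8 W = 7.6343 dBW
EIRP = Pt_dBW + Gt - losses = 7.6343 + 41.8 - 0.5 = 48.9343 dBW

48.9343 dBW


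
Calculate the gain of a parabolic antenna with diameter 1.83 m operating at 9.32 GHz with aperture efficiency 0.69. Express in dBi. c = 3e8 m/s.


lambda = c/f = 3e8 / 9.32e+09 = 0.03218884 m
G = eta*(pi*D/lambda)^2 = 0.69*(pi*1.83/0.03218884)^2
G = 22011.0282 (linear)
G = 10*log10(22011.0282) = 43.4264 dBi

43.4264 dBi


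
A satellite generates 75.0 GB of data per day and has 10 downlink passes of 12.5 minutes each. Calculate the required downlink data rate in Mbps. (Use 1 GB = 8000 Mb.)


total contact time = 10 * 12.5 * 60 = 7500.0000 s
data = 75.0 GB = 600000.0000 Mb
rate = 600000.0000 / 7500.0000 = 80.0000 Mbps

80.0000 Mbps


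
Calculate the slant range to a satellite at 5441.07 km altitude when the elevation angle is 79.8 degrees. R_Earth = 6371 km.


h = 5441.07 km, el = 79.8 deg
d = -R_E*sin(el) + sqrt((R_E*sin(el))^2 + 2*R_E*h + h^2)
d = -6371.0000*sin(1.3928) + sqrt((6371.0000*0.9841956)^2 + 2*6371.0000*5441.07 + 5441.07^2)
d = 5487.7571 km

5487.7571 km


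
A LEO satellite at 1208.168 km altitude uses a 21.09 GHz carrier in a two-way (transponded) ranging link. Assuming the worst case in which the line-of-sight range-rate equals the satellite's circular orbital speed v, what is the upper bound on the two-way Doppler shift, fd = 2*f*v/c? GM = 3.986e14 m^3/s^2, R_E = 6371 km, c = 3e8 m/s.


r = 7.579168e+06 m
v = sqrt(mu/r) = 7252.0014 m/s (worst-case radial velocity)
f = 21.09 GHz = 2.109e+10 Hz
fd = 2*f*v/c = 2*2.109e+10*7252.0014/3.0e+08
fd = 1.0196314e+06 Hz

1.0196e+06 Hz


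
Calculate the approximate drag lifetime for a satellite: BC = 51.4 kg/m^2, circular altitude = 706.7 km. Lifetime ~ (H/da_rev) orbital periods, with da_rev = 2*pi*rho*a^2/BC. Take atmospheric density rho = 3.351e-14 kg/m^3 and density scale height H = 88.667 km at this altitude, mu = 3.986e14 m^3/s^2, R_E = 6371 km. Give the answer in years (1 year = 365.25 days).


a = R_E + alt = 7077.7000 km = 7.0777e+06 m
da_rev = 2*pi*rho*a^2/BC = 2*pi*3.351e-14*(7.0777e+06)^2/51.4 = 0.205199112 m per revolution
N = H/da_rev = 88667.0000 m / 0.205199112 m = 432102.2588 revolutions
P = 2*pi*sqrt(a^3/mu) = 5925.8335 s
lifetime = N*P = 432102.2588 * 5925.8335 = 2.5605661e+09 s = 29636.1812 days
years = 29636.1812 / 365.25 = 81.1394 years

81.1394 years


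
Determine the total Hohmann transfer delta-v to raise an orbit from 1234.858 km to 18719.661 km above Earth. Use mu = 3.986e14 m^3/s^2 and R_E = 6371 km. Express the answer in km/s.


r1 = 7605.8580 km = 7.605858e+06 m
r2 = 25090.6610 km = 2.5090661e+07 m
dv1 = sqrt(mu/r1)*(sqrt(2*r2/(r1+r2)) - 1) = 1729.1310 m/s
dv2 = sqrt(mu/r2)*(1 - sqrt(2*r1/(r1+r2))) = 1267.1381 m/s
total dv = |dv1| + |dv2| = 1729.1310 + 1267.1381 = 2996.2691 m/s = 2.9963 km/s

2.9963 km/s


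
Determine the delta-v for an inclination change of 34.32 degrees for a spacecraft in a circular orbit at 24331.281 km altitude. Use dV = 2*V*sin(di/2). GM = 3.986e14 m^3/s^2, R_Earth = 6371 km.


r = 30702.2810 km = 3.0702281e+07 m
V = sqrt(mu/r) = 3603.1582 m/s
di = 34.32 deg = 0.598997 rad
dV = 2*V*sin(di/2) = 2*3603.1582*sin(0.2994985)
dV = 2126.1593 m/s = 2.1262 km/s

2.1262 km/s


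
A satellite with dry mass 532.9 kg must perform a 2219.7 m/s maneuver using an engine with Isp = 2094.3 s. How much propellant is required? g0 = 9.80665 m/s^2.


ve = Isp * g0 = 2094.3 * 9.80665 = 20538.067095 m/s
mass ratio = exp(dv/ve) = exp(2219.7/20538.067095) = 1.11413393
m_prop = m_dry * (mr - 1) = 532.9 * (1.11413393 - 1)
m_prop = 60.8220 kg

60.8220 kg


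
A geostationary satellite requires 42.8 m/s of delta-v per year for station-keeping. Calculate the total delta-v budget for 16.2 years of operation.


dV = rate * years = 42.8 * 16.2
dV = 693.3600 m/s

693.3600 m/s


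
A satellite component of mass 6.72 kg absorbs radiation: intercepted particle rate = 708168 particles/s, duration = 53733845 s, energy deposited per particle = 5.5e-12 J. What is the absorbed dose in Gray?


Total energy deposited = rate * time * E_per
  = 708168 * 53733845 * 5.5e-12 = 209.2892 J
Dose = E_total / mass = 209.2892 / 6.72
Dose = 31.1442 Gy

31.1442 Gy


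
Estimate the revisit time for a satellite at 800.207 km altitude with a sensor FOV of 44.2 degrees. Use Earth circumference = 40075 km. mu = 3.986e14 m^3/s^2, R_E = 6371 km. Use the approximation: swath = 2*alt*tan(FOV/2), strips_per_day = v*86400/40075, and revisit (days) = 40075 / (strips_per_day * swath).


swath = 2*800.207*tan(0.3857178) = 649.8607 km
v = sqrt(mu/r) = 7455.4269 m/s = 7.4554 km/s
strips/day = v*86400/40075 = 7.4554*86400/40075 = 16.0736
coverage/day = strips * swath = 16.0736 * 649.8607 = 10445.5912 km
revisit = 40075 / 10445.5912 = 3.8365 days

3.8365 days


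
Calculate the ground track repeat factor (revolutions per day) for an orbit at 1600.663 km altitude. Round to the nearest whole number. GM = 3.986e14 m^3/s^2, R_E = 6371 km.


r = 7.971663e+06 m
T = 2*pi*sqrt(r^3/mu) = 7083.2834 s = 118.0547 min
revs/day = 1440 / 118.0547 = 12.1977
Rounded: 12 revolutions per day

12 revolutions per day


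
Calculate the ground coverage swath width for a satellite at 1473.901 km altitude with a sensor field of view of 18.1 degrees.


FOV = 18.1 deg = 0.3159046 rad
swath = 2 * alt * tan(FOV/2) = 2 * 1473.901 * tan(0.1579523)
swath = 2 * 1473.901 * 0.1592791
swath = 469.5233 km

469.5233 km


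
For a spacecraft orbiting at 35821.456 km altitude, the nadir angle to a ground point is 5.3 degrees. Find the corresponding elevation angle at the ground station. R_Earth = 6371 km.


r = R_E + alt = 42192.4560 km
Law of sines in the satellite / Earth-center / ground-point triangle:
  sin(nadir)/R_E = sin(90 + el)/r  =>  cos(el) = (r/R_E)*sin(nadir)
cos(el) = (42192.4560 / 6371.0000) * sin(5.3 deg) = 0.6117316
el = arccos(0.6117316) = 52.2852 deg
(Earth-central angle = 90 - nadir - el = 32.4148 deg)

52.2852 degrees


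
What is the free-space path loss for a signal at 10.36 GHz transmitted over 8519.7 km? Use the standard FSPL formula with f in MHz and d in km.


f = 10.36 GHz = 10360.0000 MHz
d = 8519.7 km
FSPL = 32.44 + 20*log10(10360.0000) + 20*log10(8519.7)
FSPL = 32.44 + 80.3072 + 78.6085
FSPL = 191.3557 dB

191.3557 dB


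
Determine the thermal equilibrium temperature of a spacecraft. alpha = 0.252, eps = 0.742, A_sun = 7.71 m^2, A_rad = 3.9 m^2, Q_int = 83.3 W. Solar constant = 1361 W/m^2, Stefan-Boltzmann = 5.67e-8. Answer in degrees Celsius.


Numerator = alpha*S*A_sun + Q_int = 0.252*1361*7.71 + 83.3 = 2727.6141 W
Denominator = eps*sigma*A_rad = 0.742*5.67e-8*3.9 = 1.6407846e-07 W/K^4
T^4 = 1.662384e+10 K^4
T = 359.0731 K = 85.9231 C

85.9231 degrees Celsius


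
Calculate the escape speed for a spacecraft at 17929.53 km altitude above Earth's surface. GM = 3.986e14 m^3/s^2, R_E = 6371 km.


r = 6371.0 + 17929.53 = 24300.5300 km = 2.430053e+07 m
v_esc = sqrt(2*mu/r) = sqrt(2*3.986e14 / 2.430053e+07)
v_esc = 5727.6408 m/s = 5.7276 km/s

5.7276 km/s


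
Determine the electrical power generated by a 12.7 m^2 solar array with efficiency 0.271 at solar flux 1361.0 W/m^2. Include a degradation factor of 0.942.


P = area * eta * S * degradation
P = 12.7 * 0.271 * 1361.0 * 0.942
P = 4412.4728 W

4412.4728 W


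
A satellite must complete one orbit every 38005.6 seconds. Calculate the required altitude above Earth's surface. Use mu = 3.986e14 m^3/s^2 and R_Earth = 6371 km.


T = 38005.6 s
r = (mu*T^2/(4*pi^2))^(1/3) = (3.986e14 * 38005.6^2 / (4*pi^2))^(1/3)
r = 2.4431919e+07 m = 24431.9191 km
alt = r - R_E = 24431.9191 - 6371 = 18060.9191 km

18060.9191 km


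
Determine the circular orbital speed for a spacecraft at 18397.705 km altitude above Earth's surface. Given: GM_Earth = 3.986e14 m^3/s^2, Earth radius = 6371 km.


r = R_E + alt = 6371.0 + 18397.705 = 24768.7050 km = 2.4768705e+07 m
v = sqrt(mu/r) = sqrt(3.986e14 / 2.4768705e+07) = 4011.5942 m/s = 4.0116 km/s

4.0116 km/s


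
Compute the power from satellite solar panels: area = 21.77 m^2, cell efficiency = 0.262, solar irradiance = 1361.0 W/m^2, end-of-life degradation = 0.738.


P = area * eta * S * degradation
P = 21.77 * 0.262 * 1361.0 * 0.738
P = 5728.9391 W

5728.9391 W


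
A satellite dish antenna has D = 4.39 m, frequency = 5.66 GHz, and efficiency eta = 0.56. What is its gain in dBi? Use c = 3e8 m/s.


lambda = c/f = 3e8 / 5.66e+09 = 0.05300353 m
G = eta*(pi*D/lambda)^2 = 0.56*(pi*4.39/0.05300353)^2
G = 37914.6600 (linear)
G = 10*log10(37914.6600) = 45.7881 dBi

45.7881 dBi


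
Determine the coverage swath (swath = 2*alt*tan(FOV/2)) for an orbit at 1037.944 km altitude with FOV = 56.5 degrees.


FOV = 56.5 deg = 0.986111 rad
swath = 2 * alt * tan(FOV/2) = 2 * 1037.944 * tan(0.4930555)
swath = 2 * 1037.944 * 0.5373194
swath = 1115.4149 km

1115.4149 km


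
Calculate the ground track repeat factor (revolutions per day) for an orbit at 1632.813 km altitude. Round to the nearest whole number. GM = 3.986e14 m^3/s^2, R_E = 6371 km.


r = 8.003813e+06 m
T = 2*pi*sqrt(r^3/mu) = 7126.1773 s = 118.7696 min
revs/day = 1440 / 118.7696 = 12.1243
Rounded: 12 revolutions per day

12 revolutions per day


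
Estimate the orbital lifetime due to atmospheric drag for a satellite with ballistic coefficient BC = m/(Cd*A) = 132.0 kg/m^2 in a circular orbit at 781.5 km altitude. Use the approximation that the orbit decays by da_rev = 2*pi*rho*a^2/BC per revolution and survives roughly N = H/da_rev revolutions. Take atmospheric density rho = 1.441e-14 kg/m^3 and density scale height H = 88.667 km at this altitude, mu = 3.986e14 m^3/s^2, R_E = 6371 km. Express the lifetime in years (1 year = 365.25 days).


a = R_E + alt = 7152.5000 km = 7.1525e+06 m
da_rev = 2*pi*rho*a^2/BC = 2*pi*1.441e-14*(7.1525e+06)^2/132.0 = 0.0350901844 m per revolution
N = H/da_rev = 88667.0000 m / 0.0350901844 m = 2.526832e+06 revolutions
P = 2*pi*sqrt(a^3/mu) = 6020.0212 s
lifetime = N*P = 2.526832e+06 * 6020.0212 = 1.5211582e+10 s = 176059.9775 days
years = 176059.9775 / 365.25 = 482.0259 years

482.0259 years


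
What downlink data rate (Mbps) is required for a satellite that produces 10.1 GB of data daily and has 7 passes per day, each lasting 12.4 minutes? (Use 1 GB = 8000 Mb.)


total contact time = 7 * 12.4 * 60 = 5208.0000 s
data = 10.1 GB = 80800.0000 Mb
rate = 80800.0000 / 5208.0000 = 15.5146 Mbps

15.5146 Mbps


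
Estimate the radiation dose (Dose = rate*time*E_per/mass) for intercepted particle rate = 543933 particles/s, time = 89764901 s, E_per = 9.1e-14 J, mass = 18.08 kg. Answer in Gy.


Total energy deposited = rate * time * E_per
  = 543933 * 89764901 * 9.1e-14 = 4.4432 J
Dose = E_total / mass = 4.4432 / 18.08
Dose = 0.2457508 Gy

0.2458 Gy


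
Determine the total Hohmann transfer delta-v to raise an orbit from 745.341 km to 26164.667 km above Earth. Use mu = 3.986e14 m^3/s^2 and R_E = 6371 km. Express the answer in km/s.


r1 = 7116.3410 km = 7.116341e+06 m
r2 = 32535.6670 km = 3.2535667e+07 m
dv1 = sqrt(mu/r1)*(sqrt(2*r2/(r1+r2)) - 1) = 2103.3254 m/s
dv2 = sqrt(mu/r2)*(1 - sqrt(2*r1/(r1+r2))) = 1403.1617 m/s
total dv = |dv1| + |dv2| = 2103.3254 + 1403.1617 = 3506.4870 m/s = 3.5065 km/s

3.5065 km/s


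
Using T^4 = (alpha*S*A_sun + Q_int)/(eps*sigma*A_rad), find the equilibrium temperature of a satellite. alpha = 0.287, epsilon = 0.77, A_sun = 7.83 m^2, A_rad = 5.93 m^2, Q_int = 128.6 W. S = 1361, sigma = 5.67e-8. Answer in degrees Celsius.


Numerator = alpha*S*A_sun + Q_int = 0.287*1361*7.83 + 128.6 = 3187.0528 W
Denominator = eps*sigma*A_rad = 0.77*5.67e-8*5.93 = 2.5889787e-07 W/K^4
T^4 = 1.2310077e+10 K^4
T = 333.0928 K = 59.9428 C

59.9428 degrees Celsius


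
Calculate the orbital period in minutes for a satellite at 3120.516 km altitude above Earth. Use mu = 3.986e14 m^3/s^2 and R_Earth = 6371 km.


r = 9491.5160 km = 9.491516e+06 m
T = 2*pi*sqrt(r^3/mu) = 2*pi*sqrt(8.5508001e+20 / 3.986e14)
T = 9202.6859 s = 153.3781 min

153.3781 minutes


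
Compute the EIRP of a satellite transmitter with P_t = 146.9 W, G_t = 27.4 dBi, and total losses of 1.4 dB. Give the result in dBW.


Pt = 146.9 W = 21.6702 dBW
EIRP = Pt_dBW + Gt - losses = 21.6702 + 27.4 - 1.4 = 47.6702 dBW

47.6702 dBW


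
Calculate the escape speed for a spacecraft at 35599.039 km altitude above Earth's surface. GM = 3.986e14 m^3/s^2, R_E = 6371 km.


r = 6371.0 + 35599.039 = 41970.0390 km = 4.1970039e+07 m
v_esc = sqrt(2*mu/r) = sqrt(2*3.986e14 / 4.1970039e+07)
v_esc = 4358.2683 m/s = 4.3583 km/s

4.3583 km/s


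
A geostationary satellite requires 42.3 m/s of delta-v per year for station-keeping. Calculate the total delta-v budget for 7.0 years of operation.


dV = rate * years = 42.3 * 7.0
dV = 296.1000 m/s

296.1000 m/s


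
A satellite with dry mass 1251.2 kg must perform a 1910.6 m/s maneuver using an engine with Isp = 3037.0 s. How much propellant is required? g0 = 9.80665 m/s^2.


ve = Isp * g0 = 3037.0 * 9.80665 = 29782.796050 m/s
mass ratio = exp(dv/ve) = exp(1910.6/29782.796050) = 1.06625353
m_prop = m_dry * (mr - 1) = 1251.2 * (1.06625353 - 1)
m_prop = 82.8964 kg

82.8964 kg


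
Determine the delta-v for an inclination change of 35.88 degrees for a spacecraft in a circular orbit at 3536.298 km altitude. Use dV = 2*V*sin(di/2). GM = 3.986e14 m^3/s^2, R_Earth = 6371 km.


r = 9907.2980 km = 9.907298e+06 m
V = sqrt(mu/r) = 6342.9463 m/s
di = 35.88 deg = 0.6262241 rad
dV = 2*V*sin(di/2) = 2*6342.9463*sin(0.3131121)
dV = 3907.5198 m/s = 3.9075 km/s

3.9075 km/s


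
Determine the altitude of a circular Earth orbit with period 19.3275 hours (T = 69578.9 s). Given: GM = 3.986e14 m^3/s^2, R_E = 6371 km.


T = 69578.9 s
r = (mu*T^2/(4*pi^2))^(1/3) = (3.986e14 * 69578.9^2 / (4*pi^2))^(1/3)
r = 3.6563202e+07 m = 36563.2023 km
alt = r - R_E = 36563.2023 - 6371 = 30192.2023 km

30192.2023 km


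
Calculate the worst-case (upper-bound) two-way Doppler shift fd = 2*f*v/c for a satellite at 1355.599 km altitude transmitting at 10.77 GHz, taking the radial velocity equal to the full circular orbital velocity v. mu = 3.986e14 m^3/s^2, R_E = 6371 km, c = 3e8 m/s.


r = 7.726599e+06 m
v = sqrt(mu/r) = 7182.4806 m/s (worst-case radial velocity)
f = 10.77 GHz = 1.077e+10 Hz
fd = 2*f*v/c = 2*1.077e+10*7182.4806/3.0e+08
fd = 515702.1056 Hz

515702.1056 Hz


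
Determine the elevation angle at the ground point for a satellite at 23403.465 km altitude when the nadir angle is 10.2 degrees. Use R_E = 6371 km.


r = R_E + alt = 29774.4650 km
Law of sines in the satellite / Earth-center / ground-point triangle:
  sin(nadir)/R_E = sin(90 + el)/r  =>  cos(el) = (r/R_E)*sin(nadir)
cos(el) = (29774.4650 / 6371.0000) * sin(10.2 deg) = 0.8275943
el = arccos(0.8275943) = 34.1476 deg
(Earth-central angle = 90 - nadir - el = 45.6524 deg)

34.1476 degrees


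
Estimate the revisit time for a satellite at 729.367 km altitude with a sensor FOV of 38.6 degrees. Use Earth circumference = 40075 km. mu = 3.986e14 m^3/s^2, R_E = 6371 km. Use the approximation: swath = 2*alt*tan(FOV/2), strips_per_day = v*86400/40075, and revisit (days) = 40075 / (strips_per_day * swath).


swath = 2*729.367*tan(0.3368485) = 510.8414 km
v = sqrt(mu/r) = 7492.5258 m/s = 7.4925 km/s
strips/day = v*86400/40075 = 7.4925*86400/40075 = 16.1536
coverage/day = strips * swath = 16.1536 * 510.8414 = 8251.9109 km
revisit = 40075 / 8251.9109 = 4.8565 days

4.8565 days


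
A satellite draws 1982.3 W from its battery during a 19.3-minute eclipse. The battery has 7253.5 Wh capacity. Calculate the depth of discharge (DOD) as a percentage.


E_used = P * t / 60 = 1982.3 * 19.3 / 60 = 637.6398 Wh
DOD = E_used / E_total * 100 = 637.6398 / 7253.5 * 100
DOD = 8.7908 %

8.7908 %


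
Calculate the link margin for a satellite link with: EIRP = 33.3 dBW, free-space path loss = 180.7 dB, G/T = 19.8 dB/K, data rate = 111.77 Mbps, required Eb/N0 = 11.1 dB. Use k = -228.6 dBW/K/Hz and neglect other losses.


C/N0 = EIRP - FSPL + G/T - k = 33.3 - 180.7 + 19.8 - (-228.6)
C/N0 = 101.0000 dB-Hz
R_b = 111.77 Mbps = 1.1177e+08 bps -> 10*log10(R_b) = 80.4833 dB-Hz
Eb/N0 = C/N0 - 10*log10(R_b) = 101.0000 - 80.4833 = 20.5167 dB
Margin = Eb/N0 - Eb/N0_req = 20.5167 - 11.1 = 9.4167 dB (link closes)

9.4167 dB


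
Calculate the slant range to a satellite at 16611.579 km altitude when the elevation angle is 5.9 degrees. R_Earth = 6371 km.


h = 16611.579 km, el = 5.9 deg
d = -R_E*sin(el) + sqrt((R_E*sin(el))^2 + 2*R_E*h + h^2)
d = -6371.0000*sin(0.1029744) + sqrt((6371.0000*0.1027925)^2 + 2*6371.0000*16611.579 + 16611.579^2)
d = 21436.6949 km

21436.6949 km


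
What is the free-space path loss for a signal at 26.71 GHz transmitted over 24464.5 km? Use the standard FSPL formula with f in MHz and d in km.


f = 26.71 GHz = 26710.0000 MHz
d = 24464.5 km
FSPL = 32.44 + 20*log10(26710.0000) + 20*log10(24464.5)
FSPL = 32.44 + 88.5335 + 87.7707
FSPL = 208.7442 dB

208.7442 dB


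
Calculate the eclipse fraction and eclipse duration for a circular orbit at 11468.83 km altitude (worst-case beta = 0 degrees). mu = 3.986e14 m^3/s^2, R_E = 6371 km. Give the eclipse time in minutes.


r = 17839.8300 km
T = 395.2265 min
Eclipse fraction = arcsin(R_E/r)/pi = arcsin(6371.0000/17839.8300)/pi
= arcsin(0.3571222)/pi = 0.116242
Eclipse duration = 0.116242 * 395.2265 = 45.9419 min

45.9419 minutes


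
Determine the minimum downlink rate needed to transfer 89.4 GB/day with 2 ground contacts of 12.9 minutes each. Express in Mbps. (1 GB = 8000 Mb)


total contact time = 2 * 12.9 * 60 = 1548.0000 s
data = 89.4 GB = 715200.0000 Mb
rate = 715200.0000 / 1548.0000 = 462.0155 Mbps

462.0155 Mbps


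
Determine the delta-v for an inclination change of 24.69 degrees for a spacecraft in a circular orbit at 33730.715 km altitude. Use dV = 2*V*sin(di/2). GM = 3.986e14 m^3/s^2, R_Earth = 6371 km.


r = 40101.7150 km = 4.0101715e+07 m
V = sqrt(mu/r) = 3152.7329 m/s
di = 24.69 deg = 0.4309218 rad
dV = 2*V*sin(di/2) = 2*3152.7329*sin(0.2154609)
dV = 1348.0940 m/s = 1.3481 km/s

1.3481 km/s


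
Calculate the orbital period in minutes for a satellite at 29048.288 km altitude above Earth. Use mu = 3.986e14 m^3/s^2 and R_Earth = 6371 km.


r = 35419.2880 km = 3.5419288e+07 m
T = 2*pi*sqrt(r^3/mu) = 2*pi*sqrt(4.4434416e+22 / 3.986e14)
T = 66339.3117 s = 1105.6552 min

1105.6552 minutes


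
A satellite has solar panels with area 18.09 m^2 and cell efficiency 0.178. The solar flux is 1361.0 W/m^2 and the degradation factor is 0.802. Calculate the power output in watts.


P = area * eta * S * degradation
P = 18.09 * 0.178 * 1361.0 * 0.802
P = 3514.7227 W

3514.7227 W


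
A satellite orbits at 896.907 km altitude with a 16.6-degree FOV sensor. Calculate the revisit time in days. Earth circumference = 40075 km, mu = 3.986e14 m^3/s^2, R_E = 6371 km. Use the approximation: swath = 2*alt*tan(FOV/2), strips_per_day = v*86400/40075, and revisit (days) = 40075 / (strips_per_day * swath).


swath = 2*896.907*tan(0.1448623) = 261.6892 km
v = sqrt(mu/r) = 7405.6634 m/s = 7.4057 km/s
strips/day = v*86400/40075 = 7.4057*86400/40075 = 15.9663
coverage/day = strips * swath = 15.9663 * 261.6892 = 4178.2066 km
revisit = 40075 / 4178.2066 = 9.5914 days

9.5914 days


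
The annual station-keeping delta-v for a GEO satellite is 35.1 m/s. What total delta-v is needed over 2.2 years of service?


dV = rate * years = 35.1 * 2.2
dV = 77.2200 m/s

77.2200 m/s


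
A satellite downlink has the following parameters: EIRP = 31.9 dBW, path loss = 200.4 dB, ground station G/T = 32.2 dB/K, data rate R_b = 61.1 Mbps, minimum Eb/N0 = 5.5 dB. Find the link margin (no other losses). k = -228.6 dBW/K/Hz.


C/N0 = EIRP - FSPL + G/T - k = 31.9 - 200.4 + 32.2 - (-228.6)
C/N0 = 92.3000 dB-Hz
R_b = 61.1 Mbps = 6.11e+07 bps -> 10*log10(R_b) = 77.8604 dB-Hz
Eb/N0 = C/N0 - 10*log10(R_b) = 92.3000 - 77.8604 = 14.4396 dB
Margin = Eb/N0 - Eb/N0_req = 14.4396 - 5.5 = 8.9396 dB (link closes)

8.9396 dB


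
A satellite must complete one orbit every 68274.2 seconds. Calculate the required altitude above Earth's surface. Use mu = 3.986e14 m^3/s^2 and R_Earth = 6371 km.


T = 68274.2 s
r = (mu*T^2/(4*pi^2))^(1/3) = (3.986e14 * 68274.2^2 / (4*pi^2))^(1/3)
r = 3.6104688e+07 m = 36104.6882 km
alt = r - R_E = 36104.6882 - 6371 = 29733.6882 km

29733.6882 km


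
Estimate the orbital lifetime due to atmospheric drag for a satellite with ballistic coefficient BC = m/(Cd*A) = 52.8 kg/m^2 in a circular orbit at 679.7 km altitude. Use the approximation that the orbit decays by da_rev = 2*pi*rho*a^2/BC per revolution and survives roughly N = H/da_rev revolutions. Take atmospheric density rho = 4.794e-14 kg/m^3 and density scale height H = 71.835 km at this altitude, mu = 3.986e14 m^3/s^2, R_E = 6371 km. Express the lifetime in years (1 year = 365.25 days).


a = R_E + alt = 7050.7000 km = 7.0507e+06 m
da_rev = 2*pi*rho*a^2/BC = 2*pi*4.794e-14*(7.0507e+06)^2/52.8 = 0.283601451 m per revolution
N = H/da_rev = 71835.0000 m / 0.283601451 m = 253295.6013 revolutions
P = 2*pi*sqrt(a^3/mu) = 5891.9571 s
lifetime = N*P = 253295.6013 * 5891.9571 = 1.4924068e+09 s = 17273.2270 days
years = 17273.2270 / 365.25 = 47.2915 years

47.2915 years


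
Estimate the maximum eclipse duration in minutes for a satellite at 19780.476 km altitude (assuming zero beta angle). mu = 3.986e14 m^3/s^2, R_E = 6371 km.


r = 26151.4760 km
T = 701.4622 min
Eclipse fraction = arcsin(R_E/r)/pi = arcsin(6371.0000/26151.4760)/pi
= arcsin(0.2436191)/pi = 0.07833469
Eclipse duration = 0.07833469 * 701.4622 = 54.9488 min

54.9488 minutes


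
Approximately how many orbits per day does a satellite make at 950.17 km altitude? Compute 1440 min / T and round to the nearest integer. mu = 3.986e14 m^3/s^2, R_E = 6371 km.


r = 7.32117e+06 m
T = 2*pi*sqrt(r^3/mu) = 6234.2176 s = 103.9036 min
revs/day = 1440 / 103.9036 = 13.8590
Rounded: 14 revolutions per day

14 revolutions per day


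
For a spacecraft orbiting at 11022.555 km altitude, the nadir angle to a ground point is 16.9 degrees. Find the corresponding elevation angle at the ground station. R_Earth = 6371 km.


r = R_E + alt = 17393.5550 km
Law of sines in the satellite / Earth-center / ground-point triangle:
  sin(nadir)/R_E = sin(90 + el)/r  =>  cos(el) = (r/R_E)*sin(nadir)
cos(el) = (17393.5550 / 6371.0000) * sin(16.9 deg) = 0.7936501
el = arccos(0.7936501) = 37.4721 deg
(Earth-central angle = 90 - nadir - el = 35.6279 deg)

37.4721 degrees


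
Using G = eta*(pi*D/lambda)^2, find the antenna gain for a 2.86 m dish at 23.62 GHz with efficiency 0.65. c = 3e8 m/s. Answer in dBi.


lambda = c/f = 3e8 / 2.362e+10 = 0.0127011 m
G = eta*(pi*D/lambda)^2 = 0.65*(pi*2.86/0.0127011)^2
G = 325283.8079 (linear)
G = 10*log10(325283.8079) = 55.1226 dBi

55.1226 dBi


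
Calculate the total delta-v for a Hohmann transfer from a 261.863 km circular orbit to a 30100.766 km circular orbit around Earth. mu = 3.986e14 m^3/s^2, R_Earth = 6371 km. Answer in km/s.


r1 = 6632.8630 km = 6.632863e+06 m
r2 = 36471.7660 km = 3.6471766e+07 m
dv1 = sqrt(mu/r1)*(sqrt(2*r2/(r1+r2)) - 1) = 2332.3106 m/s
dv2 = sqrt(mu/r2)*(1 - sqrt(2*r1/(r1+r2))) = 1471.9274 m/s
total dv = |dv1| + |dv2| = 2332.3106 + 1471.9274 = 3804.2380 m/s = 3.8042 km/s

3.8042 km/s
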